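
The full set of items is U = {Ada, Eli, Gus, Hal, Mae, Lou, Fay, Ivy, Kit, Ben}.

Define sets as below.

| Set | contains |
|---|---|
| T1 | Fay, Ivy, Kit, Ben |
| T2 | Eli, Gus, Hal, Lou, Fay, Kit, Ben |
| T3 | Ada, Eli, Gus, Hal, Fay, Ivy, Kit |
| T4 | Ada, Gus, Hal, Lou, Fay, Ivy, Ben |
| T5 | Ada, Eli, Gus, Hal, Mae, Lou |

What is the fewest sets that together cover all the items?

2

T1 and T5 cover everything between them: the union {Ada, Eli, Gus, Hal, Mae, Lou, Fay, Ivy, Kit, Ben} is all of U.
No single set has all 10 items (the largest, T2, has 7), so 2 is optimal.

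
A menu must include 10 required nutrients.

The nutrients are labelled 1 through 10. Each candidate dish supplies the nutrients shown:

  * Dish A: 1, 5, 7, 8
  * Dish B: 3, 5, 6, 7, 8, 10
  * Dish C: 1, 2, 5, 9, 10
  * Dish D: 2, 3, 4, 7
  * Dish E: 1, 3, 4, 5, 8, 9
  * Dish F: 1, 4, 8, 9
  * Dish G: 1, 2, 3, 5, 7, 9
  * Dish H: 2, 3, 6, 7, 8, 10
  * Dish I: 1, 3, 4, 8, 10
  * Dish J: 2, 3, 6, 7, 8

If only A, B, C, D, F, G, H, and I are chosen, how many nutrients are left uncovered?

0

Union of A, B, C, D, F, G, H, I = {1, 2, 3, 4, 5, 6, 7, 8, 9, 10} — that's every nutrient, so 0 are uncovered.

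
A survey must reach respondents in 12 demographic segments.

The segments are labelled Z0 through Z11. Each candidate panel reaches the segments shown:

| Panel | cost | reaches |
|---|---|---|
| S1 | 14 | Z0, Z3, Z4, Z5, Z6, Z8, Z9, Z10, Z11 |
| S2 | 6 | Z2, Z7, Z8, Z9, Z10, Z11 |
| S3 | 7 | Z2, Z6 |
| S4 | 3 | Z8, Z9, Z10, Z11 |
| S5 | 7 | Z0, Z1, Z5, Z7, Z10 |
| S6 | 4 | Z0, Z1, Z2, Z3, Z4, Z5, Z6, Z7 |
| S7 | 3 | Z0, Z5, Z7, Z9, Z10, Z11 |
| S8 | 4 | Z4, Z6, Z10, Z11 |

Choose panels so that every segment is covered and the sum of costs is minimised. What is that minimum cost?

7

S4, S6 together cover every segment (S4 ∪ S6 = {Z0, Z1, Z2, Z3, Z4, Z5, Z6, Z7, Z8, Z9, Z10, Z11}); total cost 3 + 4 = 7.
No covering selection has total cost below 7.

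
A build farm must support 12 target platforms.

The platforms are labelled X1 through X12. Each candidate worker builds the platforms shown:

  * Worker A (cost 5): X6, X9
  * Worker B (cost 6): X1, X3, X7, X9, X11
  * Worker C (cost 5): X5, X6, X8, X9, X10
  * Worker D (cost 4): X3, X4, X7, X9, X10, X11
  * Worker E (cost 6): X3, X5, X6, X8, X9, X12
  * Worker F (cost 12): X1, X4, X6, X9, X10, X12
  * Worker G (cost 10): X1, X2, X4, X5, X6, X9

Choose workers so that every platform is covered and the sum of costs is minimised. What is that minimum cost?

D, E, G together cover every platform (D ∪ E ∪ G = {X1, X2, X3, X4, X5, X6, X7, X8, X9, X10, X11, X12}); total cost 4 + 6 + 10 = 20.
No covering selection has total cost below 20.

20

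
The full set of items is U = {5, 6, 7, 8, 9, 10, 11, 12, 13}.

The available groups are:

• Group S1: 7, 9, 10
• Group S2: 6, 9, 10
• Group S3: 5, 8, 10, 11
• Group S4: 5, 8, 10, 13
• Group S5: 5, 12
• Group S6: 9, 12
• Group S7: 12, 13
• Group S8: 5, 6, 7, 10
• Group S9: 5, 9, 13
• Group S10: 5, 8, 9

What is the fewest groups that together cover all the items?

4

Take {S3, S6, S7, S8}. Their union is {5, 6, 7, 8, 9, 10, 11, 12, 13}, which is all 9 items.
Only S3 contains 11, so S3 is forced; the remaining 5 items need at least 3 more groups (each remaining group adds at most 2) — so at least 4 groups are needed, and 4 is optimal.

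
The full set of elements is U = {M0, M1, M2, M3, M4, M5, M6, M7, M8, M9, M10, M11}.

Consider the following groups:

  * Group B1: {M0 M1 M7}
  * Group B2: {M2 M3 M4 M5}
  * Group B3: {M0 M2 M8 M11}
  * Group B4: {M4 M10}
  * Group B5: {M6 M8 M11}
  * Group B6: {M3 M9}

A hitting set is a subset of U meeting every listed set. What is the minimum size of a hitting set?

The 4 elements {M0, M4, M9, M11} hit every group.
The groups B1, B4, B5, B6 are pairwise disjoint, so any hitting set needs a separate element for each — at least 4. Hence 4 is optimal.

4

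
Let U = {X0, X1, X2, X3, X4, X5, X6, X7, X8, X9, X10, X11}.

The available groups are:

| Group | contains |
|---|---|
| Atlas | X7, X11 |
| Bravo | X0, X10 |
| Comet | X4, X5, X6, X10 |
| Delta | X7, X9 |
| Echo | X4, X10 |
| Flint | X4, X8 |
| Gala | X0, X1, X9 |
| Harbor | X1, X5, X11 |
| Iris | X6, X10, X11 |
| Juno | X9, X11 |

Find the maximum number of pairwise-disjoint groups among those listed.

Bravo, Delta, Flint, Harbor are pairwise disjoint (Bravo={X0,X10}; Delta={X7,X9}; Flint={X4,X8}; Harbor={X1,X5,X11}).
Every remaining group overlaps one of these, and no 5 of the listed groups are pairwise disjoint, so 4 is the maximum.

4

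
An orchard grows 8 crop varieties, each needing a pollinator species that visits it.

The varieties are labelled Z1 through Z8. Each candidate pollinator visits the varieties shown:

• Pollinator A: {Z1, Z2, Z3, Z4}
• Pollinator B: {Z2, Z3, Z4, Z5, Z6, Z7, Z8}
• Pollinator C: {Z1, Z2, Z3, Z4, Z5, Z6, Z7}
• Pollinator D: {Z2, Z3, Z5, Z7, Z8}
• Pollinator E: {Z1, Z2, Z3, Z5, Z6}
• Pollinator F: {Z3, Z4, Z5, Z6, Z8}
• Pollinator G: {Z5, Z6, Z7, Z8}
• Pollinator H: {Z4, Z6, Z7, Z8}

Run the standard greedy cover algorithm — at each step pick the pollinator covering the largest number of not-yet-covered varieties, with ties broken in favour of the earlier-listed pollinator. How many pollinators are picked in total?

Greedy: pick B (covers 7 new) → pick A (covers 1 new). Total picks: 2.

2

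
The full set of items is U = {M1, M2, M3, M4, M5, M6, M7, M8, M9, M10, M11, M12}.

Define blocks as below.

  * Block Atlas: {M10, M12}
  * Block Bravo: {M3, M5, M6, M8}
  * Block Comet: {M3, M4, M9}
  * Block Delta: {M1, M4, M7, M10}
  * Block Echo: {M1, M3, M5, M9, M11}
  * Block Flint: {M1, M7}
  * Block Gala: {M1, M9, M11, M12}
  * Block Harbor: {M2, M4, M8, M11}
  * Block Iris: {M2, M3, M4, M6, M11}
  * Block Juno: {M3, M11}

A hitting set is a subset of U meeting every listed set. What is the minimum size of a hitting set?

Take H = {M1, M3, M10, M11}. Each listed block contains at least one of these, so H is a hitting set of size 4.
No choice of 3 items meets every block, so 4 is the minimum.

4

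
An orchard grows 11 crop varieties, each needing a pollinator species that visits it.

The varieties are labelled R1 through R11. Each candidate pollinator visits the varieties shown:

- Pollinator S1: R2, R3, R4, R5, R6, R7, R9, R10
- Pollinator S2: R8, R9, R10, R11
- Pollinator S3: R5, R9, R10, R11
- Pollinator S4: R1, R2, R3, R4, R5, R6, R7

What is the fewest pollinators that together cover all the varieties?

2

S2 and S4 together: S2 ∪ S4 = {R1, R2, R3, R4, R5, R6, R7, R8, R9, R10, R11} — every variety is covered.
No single pollinator has all 11 varieties (the largest, S1, has 8), so 2 is optimal.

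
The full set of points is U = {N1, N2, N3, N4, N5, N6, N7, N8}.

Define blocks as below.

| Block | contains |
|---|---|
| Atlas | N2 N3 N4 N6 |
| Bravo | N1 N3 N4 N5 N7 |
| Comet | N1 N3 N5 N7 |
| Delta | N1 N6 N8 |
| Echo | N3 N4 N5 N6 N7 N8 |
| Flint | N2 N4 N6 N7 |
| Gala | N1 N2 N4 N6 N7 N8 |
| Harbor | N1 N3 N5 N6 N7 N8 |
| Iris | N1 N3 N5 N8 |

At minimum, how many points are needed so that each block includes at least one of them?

2

Take H = {N5, N6}. Each listed block contains at least one of these, so H is a hitting set of size 2.
The blocks Flint, Iris are pairwise disjoint, so any hitting set needs a separate point for each — at least 2. Hence 2 is optimal.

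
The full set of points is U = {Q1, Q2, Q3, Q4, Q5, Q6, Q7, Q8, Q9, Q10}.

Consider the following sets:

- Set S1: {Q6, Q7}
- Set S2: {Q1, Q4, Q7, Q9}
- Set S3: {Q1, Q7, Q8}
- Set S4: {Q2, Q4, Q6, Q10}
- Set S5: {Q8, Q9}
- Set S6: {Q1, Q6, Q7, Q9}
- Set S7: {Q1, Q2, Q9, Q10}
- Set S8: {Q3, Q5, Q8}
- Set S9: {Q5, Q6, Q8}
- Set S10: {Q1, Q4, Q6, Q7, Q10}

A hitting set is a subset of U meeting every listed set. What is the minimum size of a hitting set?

The 3 points {Q2, Q7, Q8} hit every set.
The sets S1, S7, S8 are pairwise disjoint, so any hitting set needs a separate point for each — at least 3. Hence 3 is optimal.

3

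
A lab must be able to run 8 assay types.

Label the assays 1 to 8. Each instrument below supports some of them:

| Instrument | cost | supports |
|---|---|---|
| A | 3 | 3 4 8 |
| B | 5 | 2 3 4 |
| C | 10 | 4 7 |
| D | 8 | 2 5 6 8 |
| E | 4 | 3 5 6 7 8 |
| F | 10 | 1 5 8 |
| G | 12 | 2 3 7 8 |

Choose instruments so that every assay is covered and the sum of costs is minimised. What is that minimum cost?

B, E, F together cover every assay (B ∪ E ∪ F = {1, 2, 3, 4, 5, 6, 7, 8}); total cost 5 + 4 + 10 = 19.
No covering selection has total cost below 19.

19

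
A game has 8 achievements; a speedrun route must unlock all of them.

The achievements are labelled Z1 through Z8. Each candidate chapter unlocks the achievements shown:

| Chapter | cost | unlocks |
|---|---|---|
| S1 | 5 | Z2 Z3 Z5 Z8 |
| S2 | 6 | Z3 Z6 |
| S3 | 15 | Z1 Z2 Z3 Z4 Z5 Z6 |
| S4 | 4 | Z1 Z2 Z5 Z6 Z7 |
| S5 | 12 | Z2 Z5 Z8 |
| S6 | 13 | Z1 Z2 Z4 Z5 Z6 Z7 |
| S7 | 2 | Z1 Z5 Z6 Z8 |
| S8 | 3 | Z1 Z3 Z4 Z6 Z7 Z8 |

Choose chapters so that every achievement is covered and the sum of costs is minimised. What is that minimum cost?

7

S4, S8 together cover every achievement (S4 ∪ S8 = {Z1, Z2, Z3, Z4, Z5, Z6, Z7, Z8}); total cost 4 + 3 = 7.
The greedy pick S7, S8, S4 costs 9; no covering selection beats 7.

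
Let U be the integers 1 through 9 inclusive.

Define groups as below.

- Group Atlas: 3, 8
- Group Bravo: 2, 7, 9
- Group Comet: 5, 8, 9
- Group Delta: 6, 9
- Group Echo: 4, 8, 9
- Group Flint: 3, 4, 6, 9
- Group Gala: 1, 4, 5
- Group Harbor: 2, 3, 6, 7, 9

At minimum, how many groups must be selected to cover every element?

3

Atlas, Gala, and Harbor cover everything between them: the union {1, 2, 3, 4, 5, 6, 7, 8, 9} is all of U.
Only Gala contains 1, so Gala is forced; the remaining 6 elements need at least 2 more groups (each remaining group adds at most 5) — so at least 3 groups are needed, and 3 is optimal.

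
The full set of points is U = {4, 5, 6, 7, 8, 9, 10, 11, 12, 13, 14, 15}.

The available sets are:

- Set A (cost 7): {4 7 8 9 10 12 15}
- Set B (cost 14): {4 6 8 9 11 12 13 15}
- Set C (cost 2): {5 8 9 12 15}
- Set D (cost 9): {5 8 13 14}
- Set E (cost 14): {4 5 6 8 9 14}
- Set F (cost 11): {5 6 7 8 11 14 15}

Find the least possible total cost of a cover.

27

A, D, F together cover every point (A ∪ D ∪ F = {4, 5, 6, 7, 8, 9, 10, 11, 12, 13, 14, 15}); total cost 7 + 9 + 11 = 27.
The greedy pick C, A, F, D costs 29; no covering selection beats 27.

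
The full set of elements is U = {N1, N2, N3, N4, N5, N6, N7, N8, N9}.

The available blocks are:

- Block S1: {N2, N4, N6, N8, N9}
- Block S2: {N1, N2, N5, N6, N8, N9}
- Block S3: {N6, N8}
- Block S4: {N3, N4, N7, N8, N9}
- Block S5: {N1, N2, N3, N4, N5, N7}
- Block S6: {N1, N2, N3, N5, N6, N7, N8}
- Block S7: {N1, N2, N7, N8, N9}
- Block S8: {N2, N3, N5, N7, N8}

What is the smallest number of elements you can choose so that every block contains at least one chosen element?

The 2 elements {N4, N8} hit every block.
The blocks S3, S5 are pairwise disjoint, so any hitting set needs a separate element for each — at least 2. Hence 2 is optimal.

2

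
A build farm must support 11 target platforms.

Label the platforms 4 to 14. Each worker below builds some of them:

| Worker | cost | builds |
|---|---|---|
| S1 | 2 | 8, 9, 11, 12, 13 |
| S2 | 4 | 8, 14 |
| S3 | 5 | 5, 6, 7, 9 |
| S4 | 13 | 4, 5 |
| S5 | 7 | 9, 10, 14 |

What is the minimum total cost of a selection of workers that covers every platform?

27

S1, S3, S4, S5 together cover every platform (S1 ∪ S3 ∪ S4 ∪ S5 = {4, 5, 6, 7, 8, 9, 10, 11, 12, 13, 14}); total cost 2 + 5 + 13 + 7 = 27.
No covering selection has total cost below 27.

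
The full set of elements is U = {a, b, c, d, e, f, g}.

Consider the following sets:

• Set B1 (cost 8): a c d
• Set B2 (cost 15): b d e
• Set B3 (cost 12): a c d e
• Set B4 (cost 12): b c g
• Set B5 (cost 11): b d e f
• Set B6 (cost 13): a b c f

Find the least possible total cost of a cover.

31

B1, B4, B5 together cover every element (B1 ∪ B4 ∪ B5 = {a, b, c, d, e, f, g}); total cost 8 + 12 + 11 = 31.
No covering selection has total cost below 31.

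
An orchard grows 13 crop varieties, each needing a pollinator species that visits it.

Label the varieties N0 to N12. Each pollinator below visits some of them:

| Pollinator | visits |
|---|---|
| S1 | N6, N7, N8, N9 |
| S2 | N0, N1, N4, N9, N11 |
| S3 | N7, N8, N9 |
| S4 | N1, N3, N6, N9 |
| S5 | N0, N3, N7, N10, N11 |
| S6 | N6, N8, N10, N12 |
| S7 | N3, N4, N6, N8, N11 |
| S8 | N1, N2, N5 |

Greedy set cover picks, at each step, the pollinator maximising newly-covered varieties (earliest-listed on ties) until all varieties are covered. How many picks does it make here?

4

Greedy: pick S2 (covers 5 new) → pick S6 (covers 4 new) → pick S5 (covers 2 new) → pick S8 (covers 2 new). Total picks: 4.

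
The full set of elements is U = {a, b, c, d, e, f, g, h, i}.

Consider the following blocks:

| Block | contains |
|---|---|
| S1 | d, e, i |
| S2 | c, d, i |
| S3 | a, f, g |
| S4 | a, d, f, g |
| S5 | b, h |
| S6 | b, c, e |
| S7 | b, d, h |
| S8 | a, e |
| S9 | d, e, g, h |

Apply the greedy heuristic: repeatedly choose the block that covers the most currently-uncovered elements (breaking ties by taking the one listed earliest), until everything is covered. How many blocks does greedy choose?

Greedy: pick S4 (covers 4 new) → pick S6 (covers 3 new) → pick S1 (covers 1 new) → pick S5 (covers 1 new). Total picks: 4.

4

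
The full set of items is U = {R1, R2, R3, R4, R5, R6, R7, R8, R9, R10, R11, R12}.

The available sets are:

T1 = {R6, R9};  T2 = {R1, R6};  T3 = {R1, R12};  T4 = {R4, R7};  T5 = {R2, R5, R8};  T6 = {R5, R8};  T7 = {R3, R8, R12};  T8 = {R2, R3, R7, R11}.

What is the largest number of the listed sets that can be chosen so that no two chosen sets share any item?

T1, T3, T4, T6 are pairwise disjoint (T1={R6,R9}; T3={R1,R12}; T4={R4,R7}; T6={R5,R8}).
Every remaining set overlaps one of these, and no 5 of the listed sets are pairwise disjoint, so 4 is the maximum.

4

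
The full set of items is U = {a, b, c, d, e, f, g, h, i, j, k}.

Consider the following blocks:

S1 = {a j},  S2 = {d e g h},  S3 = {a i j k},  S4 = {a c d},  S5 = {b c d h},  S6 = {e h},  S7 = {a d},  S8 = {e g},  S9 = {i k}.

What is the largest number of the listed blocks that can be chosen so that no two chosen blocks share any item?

S1, S5, S8, S9 are pairwise disjoint (S1={a,j}; S5={b,c,d,h}; S8={e,g}; S9={i,k}).
Every remaining block overlaps one of these, and no 5 of the listed blocks are pairwise disjoint, so 4 is the maximum.

4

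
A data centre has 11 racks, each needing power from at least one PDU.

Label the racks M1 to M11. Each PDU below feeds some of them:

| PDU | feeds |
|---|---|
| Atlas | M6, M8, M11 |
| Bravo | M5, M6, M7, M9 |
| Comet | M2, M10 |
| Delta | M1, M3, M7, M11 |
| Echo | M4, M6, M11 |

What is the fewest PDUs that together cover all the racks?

Take {Atlas, Bravo, Comet, Delta, Echo}. Their union is {M1, M2, M3, M4, M5, M6, M7, M8, M9, M10, M11}, which is all 11 racks.
No 4 of the 5 PDUs cover everything (all 5 combinations miss at least one rack), so 5 is optimal.

5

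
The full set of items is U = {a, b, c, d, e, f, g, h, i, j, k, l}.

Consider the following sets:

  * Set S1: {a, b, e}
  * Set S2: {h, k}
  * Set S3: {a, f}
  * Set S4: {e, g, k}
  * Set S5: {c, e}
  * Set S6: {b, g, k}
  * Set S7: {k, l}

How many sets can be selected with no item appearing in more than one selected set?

3

S3, S5, S6 are pairwise disjoint (S3={a,f}; S5={c,e}; S6={b,g,k}).
Every remaining set overlaps one of these, and no 4 of the listed sets are pairwise disjoint, so 3 is the maximum.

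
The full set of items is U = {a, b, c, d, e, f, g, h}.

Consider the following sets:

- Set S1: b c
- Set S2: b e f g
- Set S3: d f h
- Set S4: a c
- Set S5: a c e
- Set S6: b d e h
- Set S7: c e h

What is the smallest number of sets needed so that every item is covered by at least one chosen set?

S2, S4, and S6 cover everything between them: the union {a, b, c, d, e, f, g, h} is all of U.
Only S2 contains g, so S2 is forced; the remaining 4 items need at least 2 more sets (each remaining set adds at most 2) — so at least 3 sets are needed, and 3 is optimal.

3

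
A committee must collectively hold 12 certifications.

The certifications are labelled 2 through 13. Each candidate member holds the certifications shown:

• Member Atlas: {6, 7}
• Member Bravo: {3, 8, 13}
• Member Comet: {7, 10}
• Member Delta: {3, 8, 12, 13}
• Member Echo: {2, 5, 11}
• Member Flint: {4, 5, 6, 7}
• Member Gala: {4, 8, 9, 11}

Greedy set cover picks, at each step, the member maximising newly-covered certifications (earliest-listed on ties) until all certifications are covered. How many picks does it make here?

5

Greedy: pick Delta (covers 4 new) → pick Flint (covers 4 new) → pick Echo (covers 2 new) → pick Comet (covers 1 new) → pick Gala (covers 1 new). Total picks: 5.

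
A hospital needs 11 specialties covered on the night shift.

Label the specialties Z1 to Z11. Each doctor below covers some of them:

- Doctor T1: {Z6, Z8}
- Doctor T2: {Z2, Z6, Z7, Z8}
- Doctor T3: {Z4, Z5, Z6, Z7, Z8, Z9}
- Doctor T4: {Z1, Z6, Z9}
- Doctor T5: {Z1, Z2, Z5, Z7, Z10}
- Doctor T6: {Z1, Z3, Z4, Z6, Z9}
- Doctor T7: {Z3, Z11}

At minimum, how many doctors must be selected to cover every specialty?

3

Take {T3, T5, T7}. Their union is {Z1, Z2, Z3, Z4, Z5, Z6, Z7, Z8, Z9, Z10, Z11}, which is all 11 specialties.
Only T5 contains Z10, so T5 is forced; the remaining 6 specialties need at least 2 more doctors (each remaining doctor adds at most 4) — so at least 3 doctors are needed, and 3 is optimal.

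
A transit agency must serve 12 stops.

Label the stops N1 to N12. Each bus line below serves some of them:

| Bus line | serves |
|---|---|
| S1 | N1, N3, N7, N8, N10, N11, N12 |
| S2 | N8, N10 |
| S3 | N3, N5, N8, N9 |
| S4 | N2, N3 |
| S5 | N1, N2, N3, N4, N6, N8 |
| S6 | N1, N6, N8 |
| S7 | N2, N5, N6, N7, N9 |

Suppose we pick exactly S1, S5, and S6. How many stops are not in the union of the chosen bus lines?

2

Union of S1, S5, S6 = {N1, N2, N3, N4, N6, N7, N8, N10, N11, N12}.
Not covered: N5, N9 — 2 stops.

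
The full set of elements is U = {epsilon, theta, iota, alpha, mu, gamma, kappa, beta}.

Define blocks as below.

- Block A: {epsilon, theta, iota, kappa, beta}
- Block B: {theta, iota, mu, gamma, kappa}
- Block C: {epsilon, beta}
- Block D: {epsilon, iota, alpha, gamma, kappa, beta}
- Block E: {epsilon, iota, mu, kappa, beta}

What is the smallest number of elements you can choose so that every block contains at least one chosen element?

Take H = {kappa, beta}. Each listed block contains at least one of these, so H is a hitting set of size 2.
The blocks B, C are pairwise disjoint, so any hitting set needs a separate element for each — at least 2. Hence 2 is optimal.

2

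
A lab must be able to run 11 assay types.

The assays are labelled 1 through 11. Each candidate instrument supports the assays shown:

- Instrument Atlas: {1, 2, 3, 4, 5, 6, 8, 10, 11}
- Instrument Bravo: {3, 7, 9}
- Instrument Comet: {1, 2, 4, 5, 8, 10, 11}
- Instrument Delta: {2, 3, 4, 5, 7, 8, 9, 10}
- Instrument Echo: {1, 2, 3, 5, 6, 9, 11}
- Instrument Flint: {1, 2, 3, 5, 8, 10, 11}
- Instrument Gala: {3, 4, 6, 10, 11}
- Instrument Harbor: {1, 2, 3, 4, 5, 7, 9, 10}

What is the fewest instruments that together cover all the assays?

Take {Atlas, Harbor}. Their union is {1, 2, 3, 4, 5, 6, 7, 8, 9, 10, 11}, which is all 11 assays.
No single instrument has all 11 assays (the largest, Atlas, has 9), so 2 is optimal.

2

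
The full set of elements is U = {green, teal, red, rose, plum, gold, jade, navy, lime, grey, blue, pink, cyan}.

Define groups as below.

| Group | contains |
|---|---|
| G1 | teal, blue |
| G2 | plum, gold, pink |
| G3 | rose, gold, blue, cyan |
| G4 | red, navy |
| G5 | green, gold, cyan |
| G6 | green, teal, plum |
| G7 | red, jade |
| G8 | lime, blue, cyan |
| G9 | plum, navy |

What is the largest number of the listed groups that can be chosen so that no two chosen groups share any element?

4

G1, G5, G7, G9 are pairwise disjoint (G1={teal,blue}; G5={green,gold,cyan}; G7={red,jade}; G9={plum,navy}).
Every remaining group overlaps one of these, and no 5 of the listed groups are pairwise disjoint, so 4 is the maximum.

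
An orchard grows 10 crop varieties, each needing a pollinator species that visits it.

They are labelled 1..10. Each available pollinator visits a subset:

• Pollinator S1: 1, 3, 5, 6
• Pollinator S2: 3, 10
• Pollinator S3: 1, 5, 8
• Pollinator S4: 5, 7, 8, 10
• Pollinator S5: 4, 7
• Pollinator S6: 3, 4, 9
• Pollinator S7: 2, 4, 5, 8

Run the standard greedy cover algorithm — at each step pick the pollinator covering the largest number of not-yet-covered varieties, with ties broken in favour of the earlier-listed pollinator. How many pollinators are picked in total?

Greedy: pick S1 (covers 4 new) → pick S4 (covers 3 new) → pick S6 (covers 2 new) → pick S7 (covers 1 new). Total picks: 4.

4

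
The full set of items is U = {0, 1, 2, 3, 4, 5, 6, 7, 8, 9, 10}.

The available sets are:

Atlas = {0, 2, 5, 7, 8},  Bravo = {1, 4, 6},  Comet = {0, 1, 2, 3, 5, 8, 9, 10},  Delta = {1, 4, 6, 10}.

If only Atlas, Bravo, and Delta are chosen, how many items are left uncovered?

2

Union of Atlas, Bravo, Delta = {0, 1, 2, 4, 5, 6, 7, 8, 10}.
Not covered: 3, 9 — 2 items.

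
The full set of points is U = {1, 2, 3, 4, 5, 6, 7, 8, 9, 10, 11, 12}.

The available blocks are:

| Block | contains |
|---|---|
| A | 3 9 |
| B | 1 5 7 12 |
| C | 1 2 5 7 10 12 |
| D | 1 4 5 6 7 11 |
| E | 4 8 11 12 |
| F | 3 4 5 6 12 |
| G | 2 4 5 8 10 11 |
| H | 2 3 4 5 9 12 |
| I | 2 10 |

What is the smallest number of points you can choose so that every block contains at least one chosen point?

4

T = {5, 9, 10, 11} meets every block (each contains at least one member of T), and |T| = 4.
No choice of 3 points meets every block, so 4 is the minimum.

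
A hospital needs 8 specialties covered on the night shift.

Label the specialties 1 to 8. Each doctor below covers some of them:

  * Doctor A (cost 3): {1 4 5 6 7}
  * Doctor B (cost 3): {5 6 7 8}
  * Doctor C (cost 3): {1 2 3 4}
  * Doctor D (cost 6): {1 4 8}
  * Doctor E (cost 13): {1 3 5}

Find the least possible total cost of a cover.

6

B, C together cover every specialty (B ∪ C = {1, 2, 3, 4, 5, 6, 7, 8}); total cost 3 + 3 = 6.
The greedy pick A, C, B costs 9; no covering selection beats 6.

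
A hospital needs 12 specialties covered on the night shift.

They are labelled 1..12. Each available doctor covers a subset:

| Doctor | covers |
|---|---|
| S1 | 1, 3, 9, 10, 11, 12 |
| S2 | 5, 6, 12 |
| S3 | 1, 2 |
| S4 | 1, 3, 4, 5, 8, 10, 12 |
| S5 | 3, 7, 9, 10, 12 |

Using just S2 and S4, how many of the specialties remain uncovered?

Union of S2, S4 = {1, 3, 4, 5, 6, 8, 10, 12}.
Not covered: 2, 7, 9, 11 — 4 specialties.

4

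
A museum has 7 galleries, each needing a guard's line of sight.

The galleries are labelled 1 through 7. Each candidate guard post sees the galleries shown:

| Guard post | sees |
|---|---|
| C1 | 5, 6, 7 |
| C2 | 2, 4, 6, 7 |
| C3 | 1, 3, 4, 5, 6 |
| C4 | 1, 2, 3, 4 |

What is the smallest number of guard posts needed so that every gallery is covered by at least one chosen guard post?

Take {C1, C4}. Their union is {1, 2, 3, 4, 5, 6, 7}, which is all 7 galleries.
No single guard post has all 7 galleries (the largest, C3, has 5), so 2 is optimal.

2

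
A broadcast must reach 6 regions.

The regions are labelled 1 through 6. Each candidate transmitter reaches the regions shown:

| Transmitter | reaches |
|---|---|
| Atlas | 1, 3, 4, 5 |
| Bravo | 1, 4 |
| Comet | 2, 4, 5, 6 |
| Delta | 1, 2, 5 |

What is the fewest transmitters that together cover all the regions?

Atlas and Comet together: Atlas ∪ Comet = {1, 2, 3, 4, 5, 6} — every region is covered.
No single transmitter has all 6 regions (the largest, Atlas, has 4), so 2 is optimal.

2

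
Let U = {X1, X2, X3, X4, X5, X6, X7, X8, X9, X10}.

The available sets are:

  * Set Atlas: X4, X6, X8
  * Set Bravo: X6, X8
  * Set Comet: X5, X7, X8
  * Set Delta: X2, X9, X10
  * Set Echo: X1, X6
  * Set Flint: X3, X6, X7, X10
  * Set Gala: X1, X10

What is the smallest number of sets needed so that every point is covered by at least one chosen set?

Take {Atlas, Comet, Delta, Flint, Gala}. Their union is {X1, X2, X3, X4, X5, X6, X7, X8, X9, X10}, which is all 10 points.
No 4 of the 7 sets cover everything (all 35 combinations miss at least one point), so 5 is optimal.

5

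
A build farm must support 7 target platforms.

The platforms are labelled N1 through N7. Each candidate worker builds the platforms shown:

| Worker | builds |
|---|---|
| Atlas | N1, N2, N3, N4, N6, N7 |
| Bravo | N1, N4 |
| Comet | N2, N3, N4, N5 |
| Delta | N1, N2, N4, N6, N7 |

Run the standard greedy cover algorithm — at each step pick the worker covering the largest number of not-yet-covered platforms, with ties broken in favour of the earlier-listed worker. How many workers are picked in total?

2

Greedy: pick Atlas (covers 6 new) → pick Comet (covers 1 new). Total picks: 2.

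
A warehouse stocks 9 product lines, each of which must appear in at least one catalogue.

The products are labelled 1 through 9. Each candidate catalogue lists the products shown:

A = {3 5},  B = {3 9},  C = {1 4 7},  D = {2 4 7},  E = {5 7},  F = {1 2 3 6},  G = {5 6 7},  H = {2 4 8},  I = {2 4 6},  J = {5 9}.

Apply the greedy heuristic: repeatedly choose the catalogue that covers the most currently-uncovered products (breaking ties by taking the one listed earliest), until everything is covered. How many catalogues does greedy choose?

Greedy: pick F (covers 4 new) → pick C (covers 2 new) → pick J (covers 2 new) → pick H (covers 1 new). Total picks: 4.

4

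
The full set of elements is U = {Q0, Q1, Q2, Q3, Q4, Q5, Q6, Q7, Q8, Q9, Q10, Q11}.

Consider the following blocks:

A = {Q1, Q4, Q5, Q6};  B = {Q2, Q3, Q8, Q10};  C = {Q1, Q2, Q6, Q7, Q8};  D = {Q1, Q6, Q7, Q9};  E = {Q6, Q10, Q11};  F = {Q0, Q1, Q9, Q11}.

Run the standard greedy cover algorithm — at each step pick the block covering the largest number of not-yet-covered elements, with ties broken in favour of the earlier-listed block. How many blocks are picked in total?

4

Greedy: pick C (covers 5 new) → pick F (covers 3 new) → pick A (covers 2 new) → pick B (covers 2 new). Total picks: 4.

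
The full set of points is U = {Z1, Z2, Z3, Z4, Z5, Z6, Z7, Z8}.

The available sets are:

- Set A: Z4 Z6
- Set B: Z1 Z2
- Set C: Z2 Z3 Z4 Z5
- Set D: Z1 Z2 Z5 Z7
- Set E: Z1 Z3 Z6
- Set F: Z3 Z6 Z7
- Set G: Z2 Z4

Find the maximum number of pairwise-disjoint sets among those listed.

B, F are pairwise disjoint (B={Z1,Z2}; F={Z3,Z6,Z7}).
Every remaining set overlaps one of these, and no 3 of the listed sets are pairwise disjoint, so 2 is the maximum.

2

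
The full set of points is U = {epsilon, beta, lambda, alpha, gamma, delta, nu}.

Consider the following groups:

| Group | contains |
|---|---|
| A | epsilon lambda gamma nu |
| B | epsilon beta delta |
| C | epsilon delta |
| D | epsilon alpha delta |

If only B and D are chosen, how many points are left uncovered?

3

Union of B, D = {epsilon, beta, alpha, delta}.
Not covered: lambda, gamma, nu — 3 points.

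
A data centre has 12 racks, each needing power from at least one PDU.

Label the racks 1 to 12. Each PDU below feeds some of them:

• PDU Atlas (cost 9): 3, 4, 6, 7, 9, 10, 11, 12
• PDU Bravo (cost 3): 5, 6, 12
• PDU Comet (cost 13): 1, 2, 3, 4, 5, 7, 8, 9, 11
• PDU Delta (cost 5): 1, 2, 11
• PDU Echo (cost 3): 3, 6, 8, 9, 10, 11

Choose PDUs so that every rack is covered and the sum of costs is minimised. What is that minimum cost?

Bravo, Comet, Echo together cover every rack (Bravo ∪ Comet ∪ Echo = {1, 2, 3, 4, 5, 6, 7, 8, 9, 10, 11, 12}); total cost 3 + 13 + 3 = 19.
The greedy pick Echo, Bravo, Delta, Atlas costs 20; no covering selection beats 19.

19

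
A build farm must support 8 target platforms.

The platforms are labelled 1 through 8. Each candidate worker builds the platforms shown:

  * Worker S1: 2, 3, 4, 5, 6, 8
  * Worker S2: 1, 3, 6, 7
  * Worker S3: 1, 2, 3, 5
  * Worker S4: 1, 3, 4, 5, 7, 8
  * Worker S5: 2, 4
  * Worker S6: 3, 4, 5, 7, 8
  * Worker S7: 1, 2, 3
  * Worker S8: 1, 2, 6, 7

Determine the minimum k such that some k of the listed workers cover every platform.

S6 and S8 together: S6 ∪ S8 = {1, 2, 3, 4, 5, 6, 7, 8} — every platform is covered.
No single worker has all 8 platforms (the largest, S1, has 6), so 2 is optimal.

2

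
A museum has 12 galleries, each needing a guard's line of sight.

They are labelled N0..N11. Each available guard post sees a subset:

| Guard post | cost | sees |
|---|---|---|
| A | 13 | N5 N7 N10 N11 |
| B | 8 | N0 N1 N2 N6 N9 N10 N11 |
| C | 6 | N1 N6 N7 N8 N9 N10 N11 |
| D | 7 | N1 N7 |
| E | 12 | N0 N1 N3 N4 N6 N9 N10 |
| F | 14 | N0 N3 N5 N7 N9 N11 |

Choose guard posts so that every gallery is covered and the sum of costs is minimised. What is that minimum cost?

39

A, B, C, E together cover every gallery (A ∪ B ∪ C ∪ E = {N0, N1, N2, N3, N4, N5, N6, N7, N8, N9, N10, N11}); total cost 13 + 8 + 6 + 12 = 39.
No covering selection has total cost below 39.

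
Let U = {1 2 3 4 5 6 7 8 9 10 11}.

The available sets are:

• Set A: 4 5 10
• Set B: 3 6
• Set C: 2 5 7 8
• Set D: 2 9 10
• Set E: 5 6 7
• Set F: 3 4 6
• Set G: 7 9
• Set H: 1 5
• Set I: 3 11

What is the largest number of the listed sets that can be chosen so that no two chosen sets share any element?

B, D, H are pairwise disjoint (B={3,6}; D={2,9,10}; H={1,5}).
Every remaining set overlaps one of these, and no 4 of the listed sets are pairwise disjoint, so 3 is the maximum.

3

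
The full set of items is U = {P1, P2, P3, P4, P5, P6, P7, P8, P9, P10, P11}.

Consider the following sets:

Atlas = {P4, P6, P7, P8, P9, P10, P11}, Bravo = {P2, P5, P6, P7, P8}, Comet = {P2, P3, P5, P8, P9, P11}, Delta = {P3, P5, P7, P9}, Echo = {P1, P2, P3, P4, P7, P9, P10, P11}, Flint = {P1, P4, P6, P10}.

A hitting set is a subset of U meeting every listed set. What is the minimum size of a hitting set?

2

Take H = {P5, P10}. Each listed set contains at least one of these, so H is a hitting set of size 2.
The sets Delta, Flint are pairwise disjoint, so any hitting set needs a separate item for each — at least 2. Hence 2 is optimal.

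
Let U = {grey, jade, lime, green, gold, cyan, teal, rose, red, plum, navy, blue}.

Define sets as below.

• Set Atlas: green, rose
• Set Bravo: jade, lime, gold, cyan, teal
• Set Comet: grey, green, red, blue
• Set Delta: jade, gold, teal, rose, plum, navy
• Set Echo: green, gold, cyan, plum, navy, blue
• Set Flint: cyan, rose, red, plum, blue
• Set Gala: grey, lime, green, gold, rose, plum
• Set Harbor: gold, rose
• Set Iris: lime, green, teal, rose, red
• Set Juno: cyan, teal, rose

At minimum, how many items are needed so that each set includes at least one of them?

Take H = {green, gold, cyan}. Each listed set contains at least one of these, so H is a hitting set of size 3.
No choice of 2 items meets every set, so 3 is the minimum.

3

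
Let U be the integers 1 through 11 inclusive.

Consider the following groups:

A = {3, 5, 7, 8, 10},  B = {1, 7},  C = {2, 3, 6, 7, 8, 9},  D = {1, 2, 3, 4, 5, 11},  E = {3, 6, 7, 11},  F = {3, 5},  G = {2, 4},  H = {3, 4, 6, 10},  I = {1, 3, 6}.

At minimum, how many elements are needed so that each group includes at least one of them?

T = {2, 3, 7} meets every group (each contains at least one member of T), and |T| = 3.
The groups B, F, G are pairwise disjoint, so any hitting set needs a separate element for each — at least 3. Hence 3 is optimal.

3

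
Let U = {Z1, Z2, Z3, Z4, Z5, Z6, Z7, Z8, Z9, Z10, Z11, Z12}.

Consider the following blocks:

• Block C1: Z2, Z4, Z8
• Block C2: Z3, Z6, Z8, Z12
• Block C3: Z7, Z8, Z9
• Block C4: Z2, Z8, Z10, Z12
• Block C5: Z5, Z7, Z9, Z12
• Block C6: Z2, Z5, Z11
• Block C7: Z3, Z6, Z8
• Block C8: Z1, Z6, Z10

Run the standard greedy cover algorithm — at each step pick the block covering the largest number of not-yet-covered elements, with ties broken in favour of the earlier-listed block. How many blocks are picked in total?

5

Greedy: pick C2 (covers 4 new) → pick C5 (covers 3 new) → pick C1 (covers 2 new) → pick C8 (covers 2 new) → pick C6 (covers 1 new). Total picks: 5.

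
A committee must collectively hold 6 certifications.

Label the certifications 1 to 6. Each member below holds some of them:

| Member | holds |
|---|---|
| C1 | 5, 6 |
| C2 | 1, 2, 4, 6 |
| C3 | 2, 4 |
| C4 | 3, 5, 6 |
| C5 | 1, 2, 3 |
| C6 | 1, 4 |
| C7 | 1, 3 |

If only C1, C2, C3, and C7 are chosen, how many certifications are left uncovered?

Union of C1, C2, C3, C7 = {1, 2, 3, 4, 5, 6} — that's every certification, so 0 are uncovered.

0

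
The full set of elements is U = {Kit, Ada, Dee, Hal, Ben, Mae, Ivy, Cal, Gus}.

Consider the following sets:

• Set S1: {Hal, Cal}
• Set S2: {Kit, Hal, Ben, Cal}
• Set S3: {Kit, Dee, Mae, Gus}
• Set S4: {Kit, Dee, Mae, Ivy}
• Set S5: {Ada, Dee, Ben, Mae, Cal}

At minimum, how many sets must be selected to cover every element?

4

S1 and S3 and S4 and S5 together: S1 ∪ S3 ∪ S4 ∪ S5 = {Kit, Ada, Dee, Hal, Ben, Mae, Ivy, Cal, Gus} — every element is covered.
No 3 of the 5 sets cover everything (all 10 combinations miss at least one element), so 4 is optimal.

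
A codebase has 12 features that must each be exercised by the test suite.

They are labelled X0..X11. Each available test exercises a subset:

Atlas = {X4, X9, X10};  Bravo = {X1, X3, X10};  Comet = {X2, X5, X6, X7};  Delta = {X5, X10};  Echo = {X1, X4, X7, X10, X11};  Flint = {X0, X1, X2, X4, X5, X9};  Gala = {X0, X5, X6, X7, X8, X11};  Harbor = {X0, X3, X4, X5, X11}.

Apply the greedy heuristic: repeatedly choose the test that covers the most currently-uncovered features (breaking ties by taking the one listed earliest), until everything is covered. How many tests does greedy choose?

3

Greedy: pick Flint (covers 6 new) → pick Gala (covers 4 new) → pick Bravo (covers 2 new). Total picks: 3.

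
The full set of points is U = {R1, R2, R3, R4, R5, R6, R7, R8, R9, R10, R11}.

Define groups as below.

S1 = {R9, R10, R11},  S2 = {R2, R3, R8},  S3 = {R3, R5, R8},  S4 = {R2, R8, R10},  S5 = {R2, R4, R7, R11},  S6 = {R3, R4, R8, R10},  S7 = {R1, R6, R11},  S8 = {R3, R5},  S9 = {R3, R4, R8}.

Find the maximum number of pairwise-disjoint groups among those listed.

3

S4, S7, S8 are pairwise disjoint (S4={R2,R8,R10}; S7={R1,R6,R11}; S8={R3,R5}).
Every remaining group overlaps one of these, and no 4 of the listed groups are pairwise disjoint, so 3 is the maximum.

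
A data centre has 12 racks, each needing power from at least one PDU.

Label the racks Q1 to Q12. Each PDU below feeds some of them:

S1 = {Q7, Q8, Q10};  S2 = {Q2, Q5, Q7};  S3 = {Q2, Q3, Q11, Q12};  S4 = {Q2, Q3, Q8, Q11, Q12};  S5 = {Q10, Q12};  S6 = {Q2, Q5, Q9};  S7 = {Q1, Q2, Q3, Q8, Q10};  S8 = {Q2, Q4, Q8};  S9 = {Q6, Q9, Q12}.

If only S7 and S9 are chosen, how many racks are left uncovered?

4

Union of S7, S9 = {Q1, Q2, Q3, Q6, Q8, Q9, Q10, Q12}.
Not covered: Q4, Q5, Q7, Q11 — 4 racks.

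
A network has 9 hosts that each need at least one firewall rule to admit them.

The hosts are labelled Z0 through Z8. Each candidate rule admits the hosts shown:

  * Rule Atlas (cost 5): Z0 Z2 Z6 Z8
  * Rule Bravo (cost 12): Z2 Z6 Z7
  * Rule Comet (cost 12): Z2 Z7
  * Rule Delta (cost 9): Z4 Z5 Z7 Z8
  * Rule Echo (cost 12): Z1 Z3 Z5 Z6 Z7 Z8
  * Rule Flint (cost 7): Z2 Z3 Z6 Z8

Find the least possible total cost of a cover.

Atlas, Delta, Echo together cover every host (Atlas ∪ Delta ∪ Echo = {Z0, Z1, Z2, Z3, Z4, Z5, Z6, Z7, Z8}); total cost 5 + 9 + 12 = 26.
No covering selection has total cost below 26.

26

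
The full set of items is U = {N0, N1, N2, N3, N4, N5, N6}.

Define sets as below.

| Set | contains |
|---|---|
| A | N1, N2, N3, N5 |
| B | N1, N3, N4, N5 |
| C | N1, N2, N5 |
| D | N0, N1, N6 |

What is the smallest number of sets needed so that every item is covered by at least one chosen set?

Take {A, B, D}. Their union is {N0, N1, N2, N3, N4, N5, N6}, which is all 7 items.
Only D contains N0, so D is forced; the remaining 4 items need at least 2 more sets (each remaining set adds at most 3) — so at least 3 sets are needed, and 3 is optimal.

3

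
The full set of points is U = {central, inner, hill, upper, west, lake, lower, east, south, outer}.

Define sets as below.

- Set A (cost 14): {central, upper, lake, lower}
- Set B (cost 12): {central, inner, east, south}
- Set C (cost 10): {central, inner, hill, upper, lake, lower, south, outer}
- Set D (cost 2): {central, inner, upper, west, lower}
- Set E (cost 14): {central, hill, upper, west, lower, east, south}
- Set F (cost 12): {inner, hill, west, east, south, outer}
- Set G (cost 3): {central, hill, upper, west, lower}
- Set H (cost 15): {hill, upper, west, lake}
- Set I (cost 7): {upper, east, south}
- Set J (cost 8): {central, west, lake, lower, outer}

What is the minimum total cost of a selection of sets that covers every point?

19

C, D, I together cover every point (C ∪ D ∪ I = {central, inner, hill, upper, west, lake, lower, east, south, outer}); total cost 10 + 2 + 7 = 19.
No covering selection has total cost below 19.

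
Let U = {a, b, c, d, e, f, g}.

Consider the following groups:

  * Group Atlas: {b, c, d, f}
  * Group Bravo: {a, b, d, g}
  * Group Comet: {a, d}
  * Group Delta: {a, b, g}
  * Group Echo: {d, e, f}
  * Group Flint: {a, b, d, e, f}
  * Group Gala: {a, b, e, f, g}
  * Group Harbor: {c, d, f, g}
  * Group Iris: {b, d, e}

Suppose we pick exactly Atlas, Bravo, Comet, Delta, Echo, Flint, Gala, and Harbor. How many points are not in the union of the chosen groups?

Union of Atlas, Bravo, Comet, Delta, Echo, Flint, Gala, Harbor = {a, b, c, d, e, f, g} — that's every point, so 0 are uncovered.

0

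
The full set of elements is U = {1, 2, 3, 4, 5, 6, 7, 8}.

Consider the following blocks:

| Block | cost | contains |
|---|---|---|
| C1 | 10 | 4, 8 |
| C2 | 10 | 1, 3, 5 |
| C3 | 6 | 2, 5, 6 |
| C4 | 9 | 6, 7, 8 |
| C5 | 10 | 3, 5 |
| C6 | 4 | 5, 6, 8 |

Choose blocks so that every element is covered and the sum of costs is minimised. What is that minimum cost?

C1, C2, C3, C4 together cover every element (C1 ∪ C2 ∪ C3 ∪ C4 = {1, 2, 3, 4, 5, 6, 7, 8}); total cost 10 + 10 + 6 + 9 = 35.
The greedy pick C6, C2, C3, C4, C1 costs 39; no covering selection beats 35.

35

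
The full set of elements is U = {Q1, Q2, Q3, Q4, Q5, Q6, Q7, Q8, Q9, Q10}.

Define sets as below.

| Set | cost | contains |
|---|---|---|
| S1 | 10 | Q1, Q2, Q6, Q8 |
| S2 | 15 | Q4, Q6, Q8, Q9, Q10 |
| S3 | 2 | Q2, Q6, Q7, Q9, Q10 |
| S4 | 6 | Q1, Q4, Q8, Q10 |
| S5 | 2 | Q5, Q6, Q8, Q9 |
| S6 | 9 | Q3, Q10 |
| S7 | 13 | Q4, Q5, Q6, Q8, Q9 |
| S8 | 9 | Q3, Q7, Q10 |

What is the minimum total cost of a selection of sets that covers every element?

S3, S4, S5, S8 together cover every element (S3 ∪ S4 ∪ S5 ∪ S8 = {Q1, Q2, Q3, Q4, Q5, Q6, Q7, Q8, Q9, Q10}); total cost 2 + 6 + 2 + 9 = 19.
No covering selection has total cost below 19.

19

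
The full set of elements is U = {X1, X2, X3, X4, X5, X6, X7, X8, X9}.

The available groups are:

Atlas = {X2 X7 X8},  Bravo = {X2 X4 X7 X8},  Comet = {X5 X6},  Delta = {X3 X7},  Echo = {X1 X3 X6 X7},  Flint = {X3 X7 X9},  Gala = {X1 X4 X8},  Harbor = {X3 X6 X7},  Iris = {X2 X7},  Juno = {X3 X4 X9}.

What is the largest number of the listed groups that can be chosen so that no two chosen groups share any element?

Atlas, Comet, Juno are pairwise disjoint (Atlas={X2,X7,X8}; Comet={X5,X6}; Juno={X3,X4,X9}).
Every remaining group overlaps one of these, and no 4 of the listed groups are pairwise disjoint, so 3 is the maximum.

3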